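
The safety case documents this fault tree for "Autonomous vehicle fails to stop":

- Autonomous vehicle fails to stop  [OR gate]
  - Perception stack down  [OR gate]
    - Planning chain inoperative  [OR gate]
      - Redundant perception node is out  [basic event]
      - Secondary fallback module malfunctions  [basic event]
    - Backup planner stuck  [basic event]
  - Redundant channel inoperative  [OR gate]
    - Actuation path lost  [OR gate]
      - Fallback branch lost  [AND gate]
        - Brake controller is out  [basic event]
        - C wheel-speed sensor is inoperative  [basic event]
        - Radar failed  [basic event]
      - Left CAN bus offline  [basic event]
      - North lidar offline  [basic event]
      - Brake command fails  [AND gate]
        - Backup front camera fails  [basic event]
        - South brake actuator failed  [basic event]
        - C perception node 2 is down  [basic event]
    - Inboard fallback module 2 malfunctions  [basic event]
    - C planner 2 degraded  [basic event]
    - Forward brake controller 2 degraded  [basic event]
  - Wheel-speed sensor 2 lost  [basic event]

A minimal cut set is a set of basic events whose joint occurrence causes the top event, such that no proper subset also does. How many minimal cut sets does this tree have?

11

Planning chain inoperative [OR]: union of children's cut sets → 2 cut set(s).
Perception stack down [OR]: union of children's cut sets → 3 cut set(s).
Fallback branch lost [AND]: one cut set from each child combined → 1 × 1 × 1 = 1 cut set(s).
Brake command fails [AND]: one cut set from each child combined → 1 × 1 × 1 = 1 cut set(s).
Actuation path lost [OR]: union of children's cut sets → 4 cut set(s).
Redundant channel inoperative [OR]: union of children's cut sets → 7 cut set(s).
Autonomous vehicle fails to stop [OR]: union of children's cut sets → 11 cut set(s).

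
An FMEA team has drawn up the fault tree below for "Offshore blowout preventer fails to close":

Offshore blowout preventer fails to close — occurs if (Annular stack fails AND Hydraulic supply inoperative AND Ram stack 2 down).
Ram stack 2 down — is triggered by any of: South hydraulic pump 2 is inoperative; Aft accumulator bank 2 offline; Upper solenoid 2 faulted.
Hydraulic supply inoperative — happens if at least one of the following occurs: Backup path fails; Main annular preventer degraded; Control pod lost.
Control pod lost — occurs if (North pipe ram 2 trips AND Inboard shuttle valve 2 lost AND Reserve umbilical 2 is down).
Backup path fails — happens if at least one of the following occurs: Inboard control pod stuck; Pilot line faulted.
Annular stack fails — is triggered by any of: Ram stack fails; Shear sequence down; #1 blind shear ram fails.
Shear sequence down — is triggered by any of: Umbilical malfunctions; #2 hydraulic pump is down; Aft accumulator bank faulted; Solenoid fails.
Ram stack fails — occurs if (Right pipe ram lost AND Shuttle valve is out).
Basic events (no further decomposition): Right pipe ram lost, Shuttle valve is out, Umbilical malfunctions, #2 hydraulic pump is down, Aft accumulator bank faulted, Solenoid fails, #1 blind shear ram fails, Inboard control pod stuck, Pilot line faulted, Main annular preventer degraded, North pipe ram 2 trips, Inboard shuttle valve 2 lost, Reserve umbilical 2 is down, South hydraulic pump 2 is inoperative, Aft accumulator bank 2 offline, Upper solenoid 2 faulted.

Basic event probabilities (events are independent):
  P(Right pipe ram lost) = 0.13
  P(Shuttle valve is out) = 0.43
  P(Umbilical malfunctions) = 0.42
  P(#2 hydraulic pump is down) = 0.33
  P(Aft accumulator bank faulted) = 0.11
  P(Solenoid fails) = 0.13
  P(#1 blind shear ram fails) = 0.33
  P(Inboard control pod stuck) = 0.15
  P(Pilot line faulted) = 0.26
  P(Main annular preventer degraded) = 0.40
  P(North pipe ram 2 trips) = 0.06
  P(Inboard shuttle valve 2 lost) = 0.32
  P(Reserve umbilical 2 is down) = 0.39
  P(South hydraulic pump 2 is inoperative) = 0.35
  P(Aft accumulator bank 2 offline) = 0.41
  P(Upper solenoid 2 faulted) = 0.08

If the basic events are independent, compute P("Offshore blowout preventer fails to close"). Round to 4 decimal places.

0.3277

P(Ram stack fails) [AND] = 0.13 × 0.43 = 0.055900
P(Shear sequence down) [OR] = 1 − (1−0.42) × (1−0.33) × (1−0.11) × (1−0.13) = 0.699107
P(Annular stack fails) [OR] = 1 − (1−0.055900) × (1−0.699107) × (1−0.33) = 0.809671
P(Backup path fails) [OR] = 1 − (1−0.15) × (1−0.26) = 0.371000
P(Control pod lost) [AND] = 0.06 × 0.32 × 0.39 = 0.007488
P(Hydraulic supply inoperative) [OR] = 1 − (1−0.371000) × (1−0.40) × (1−0.007488) = 0.625426
P(Ram stack 2 down) [OR] = 1 − (1−0.35) × (1−0.41) × (1−0.08) = 0.647180
P(Offshore blowout preventer fails to close) [AND] = 0.809671 × 0.625426 × 0.647180 = 0.327725
Rounded to 4 decimal places: P(Offshore blowout preventer fails to close) ≈ 0.3277.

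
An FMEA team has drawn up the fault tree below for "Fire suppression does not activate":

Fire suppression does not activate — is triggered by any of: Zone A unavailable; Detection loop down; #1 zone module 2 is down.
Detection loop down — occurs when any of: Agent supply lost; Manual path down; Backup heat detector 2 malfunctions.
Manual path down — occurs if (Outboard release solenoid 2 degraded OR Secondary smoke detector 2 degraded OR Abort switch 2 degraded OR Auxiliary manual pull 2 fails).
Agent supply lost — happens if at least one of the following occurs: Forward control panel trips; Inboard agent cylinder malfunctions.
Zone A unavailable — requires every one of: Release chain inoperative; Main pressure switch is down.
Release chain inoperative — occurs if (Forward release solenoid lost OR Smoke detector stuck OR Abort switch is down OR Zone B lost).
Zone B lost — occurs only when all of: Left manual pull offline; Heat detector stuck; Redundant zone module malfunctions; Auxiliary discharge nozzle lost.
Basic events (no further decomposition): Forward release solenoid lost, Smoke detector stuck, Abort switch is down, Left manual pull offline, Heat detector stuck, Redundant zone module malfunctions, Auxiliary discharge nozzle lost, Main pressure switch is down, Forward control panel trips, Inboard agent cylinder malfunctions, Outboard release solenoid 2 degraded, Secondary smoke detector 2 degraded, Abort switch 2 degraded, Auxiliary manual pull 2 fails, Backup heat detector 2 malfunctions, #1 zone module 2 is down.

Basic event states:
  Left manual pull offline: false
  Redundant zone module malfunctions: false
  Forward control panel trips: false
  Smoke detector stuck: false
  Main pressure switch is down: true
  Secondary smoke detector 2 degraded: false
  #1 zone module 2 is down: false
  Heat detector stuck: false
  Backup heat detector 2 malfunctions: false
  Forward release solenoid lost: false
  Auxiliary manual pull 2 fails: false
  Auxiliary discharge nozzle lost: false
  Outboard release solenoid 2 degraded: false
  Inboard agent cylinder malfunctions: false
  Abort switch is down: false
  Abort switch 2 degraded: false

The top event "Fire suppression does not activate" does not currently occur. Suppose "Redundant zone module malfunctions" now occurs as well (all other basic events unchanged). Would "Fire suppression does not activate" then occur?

No

Counterfactual: set "Redundant zone module malfunctions" to occurred.
Zone B lost [AND]: Left manual pull offline=not, Heat detector stuck=not, Redundant zone module malfunctions=occurs, Auxiliary discharge nozzle lost=not → not all inputs occur → does not occur.
Release chain inoperative [OR]: Forward release solenoid lost=not, Smoke detector stuck=not, Abort switch is down=not, Zone B lost=not → no input occurs → does not occur.
Zone A unavailable [AND]: Release chain inoperative=not, Main pressure switch is down=occurs → not all inputs occur → does not occur.
Agent supply lost [OR]: Forward control panel trips=not, Inboard agent cylinder malfunctions=not → no input occurs → does not occur.
Manual path down [OR]: Outboard release solenoid 2 degraded=not, Secondary smoke detector 2 degraded=not, Abort switch 2 degraded=not, Auxiliary manual pull 2 fails=not → no input occurs → does not occur.
Detection loop down [OR]: Agent supply lost=not, Manual path down=not, Backup heat detector 2 malfunctions=not → no input occurs → does not occur.
Fire suppression does not activate [OR]: Zone A unavailable=not, Detection loop down=not, #1 zone module 2 is down=not → no input occurs → does not occur.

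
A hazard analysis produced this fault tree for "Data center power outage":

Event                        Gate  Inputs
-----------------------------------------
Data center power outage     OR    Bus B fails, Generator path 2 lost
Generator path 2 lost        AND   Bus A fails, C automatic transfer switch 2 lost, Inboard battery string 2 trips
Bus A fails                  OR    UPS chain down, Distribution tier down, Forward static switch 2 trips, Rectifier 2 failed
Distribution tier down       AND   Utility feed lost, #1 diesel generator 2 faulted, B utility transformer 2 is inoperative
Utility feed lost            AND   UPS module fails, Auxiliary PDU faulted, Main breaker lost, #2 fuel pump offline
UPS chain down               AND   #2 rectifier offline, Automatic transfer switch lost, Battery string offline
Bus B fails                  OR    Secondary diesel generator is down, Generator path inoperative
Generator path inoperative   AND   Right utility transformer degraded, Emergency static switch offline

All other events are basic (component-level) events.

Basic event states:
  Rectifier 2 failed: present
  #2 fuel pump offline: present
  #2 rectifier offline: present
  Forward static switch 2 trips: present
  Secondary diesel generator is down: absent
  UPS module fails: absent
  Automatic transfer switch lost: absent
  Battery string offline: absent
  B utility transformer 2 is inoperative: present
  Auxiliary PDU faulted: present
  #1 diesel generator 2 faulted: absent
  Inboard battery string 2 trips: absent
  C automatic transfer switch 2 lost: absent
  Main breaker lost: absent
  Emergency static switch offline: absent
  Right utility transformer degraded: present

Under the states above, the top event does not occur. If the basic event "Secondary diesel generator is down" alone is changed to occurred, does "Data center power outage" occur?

Counterfactual: set "Secondary diesel generator is down" to occurred.
Generator path inoperative [AND]: Right utility transformer degraded=occurs, Emergency static switch offline=not → not all inputs occur → does not occur.
Bus B fails [OR]: Secondary diesel generator is down=occurs, Generator path inoperative=not → at least one input occurs → occurs.
UPS chain down [AND]: #2 rectifier offline=occurs, Automatic transfer switch lost=not, Battery string offline=not → not all inputs occur → does not occur.
Utility feed lost [AND]: UPS module fails=not, Auxiliary PDU faulted=occurs, Main breaker lost=not, #2 fuel pump offline=occurs → not all inputs occur → does not occur.
Distribution tier down [AND]: Utility feed lost=not, #1 diesel generator 2 faulted=not, B utility transformer 2 is inoperative=occurs → not all inputs occur → does not occur.
Bus A fails [OR]: UPS chain down=not, Distribution tier down=not, Forward static switch 2 trips=occurs, Rectifier 2 failed=occurs → at least one input occurs → occurs.
Generator path 2 lost [AND]: Bus A fails=occurs, C automatic transfer switch 2 lost=not, Inboard battery string 2 trips=not → not all inputs occur → does not occur.
Data center power outage [OR]: Bus B fails=occurs, Generator path 2 lost=not → at least one input occurs → occurs.

Yes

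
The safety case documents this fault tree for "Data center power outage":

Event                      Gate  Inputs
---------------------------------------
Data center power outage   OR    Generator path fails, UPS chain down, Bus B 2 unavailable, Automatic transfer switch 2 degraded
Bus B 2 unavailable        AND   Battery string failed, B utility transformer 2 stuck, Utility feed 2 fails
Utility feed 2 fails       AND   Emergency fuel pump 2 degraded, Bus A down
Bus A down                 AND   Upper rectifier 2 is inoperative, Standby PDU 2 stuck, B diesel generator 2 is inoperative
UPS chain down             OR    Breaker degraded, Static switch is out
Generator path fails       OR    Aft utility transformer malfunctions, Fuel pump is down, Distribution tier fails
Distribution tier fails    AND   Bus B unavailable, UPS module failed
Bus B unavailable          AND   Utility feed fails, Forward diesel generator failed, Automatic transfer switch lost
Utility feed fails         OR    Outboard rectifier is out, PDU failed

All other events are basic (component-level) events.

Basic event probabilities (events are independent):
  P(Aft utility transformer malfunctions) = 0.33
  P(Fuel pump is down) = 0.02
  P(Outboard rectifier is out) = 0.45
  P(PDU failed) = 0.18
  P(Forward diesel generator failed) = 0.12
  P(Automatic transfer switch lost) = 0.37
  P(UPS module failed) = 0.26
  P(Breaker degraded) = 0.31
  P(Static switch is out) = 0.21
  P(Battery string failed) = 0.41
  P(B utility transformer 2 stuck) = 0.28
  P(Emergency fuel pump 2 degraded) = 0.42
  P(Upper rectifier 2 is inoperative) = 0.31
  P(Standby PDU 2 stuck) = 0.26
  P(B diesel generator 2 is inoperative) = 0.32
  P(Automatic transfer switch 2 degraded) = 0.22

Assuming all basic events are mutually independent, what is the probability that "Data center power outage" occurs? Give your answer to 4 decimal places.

0.7229

P(Utility feed fails) [OR] = 1 − (1−0.45) × (1−0.18) = 0.549000
P(Bus B unavailable) [AND] = 0.549000 × 0.12 × 0.37 = 0.024376
P(Distribution tier fails) [AND] = 0.024376 × 0.26 = 0.006338
P(Generator path fails) [OR] = 1 − (1−0.33) × (1−0.02) × (1−0.006338) = 0.347562
P(UPS chain down) [OR] = 1 − (1−0.31) × (1−0.21) = 0.454900
P(Bus A down) [AND] = 0.31 × 0.26 × 0.32 = 0.025792
P(Utility feed 2 fails) [AND] = 0.42 × 0.025792 = 0.010833
P(Bus B 2 unavailable) [AND] = 0.41 × 0.28 × 0.010833 = 0.001244
P(Data center power outage) [OR] = 1 − (1−0.347562) × (1−0.454900) × (1−0.001244) × (1−0.22) = 0.722943
Rounded to 4 decimal places: P(Data center power outage) ≈ 0.7229.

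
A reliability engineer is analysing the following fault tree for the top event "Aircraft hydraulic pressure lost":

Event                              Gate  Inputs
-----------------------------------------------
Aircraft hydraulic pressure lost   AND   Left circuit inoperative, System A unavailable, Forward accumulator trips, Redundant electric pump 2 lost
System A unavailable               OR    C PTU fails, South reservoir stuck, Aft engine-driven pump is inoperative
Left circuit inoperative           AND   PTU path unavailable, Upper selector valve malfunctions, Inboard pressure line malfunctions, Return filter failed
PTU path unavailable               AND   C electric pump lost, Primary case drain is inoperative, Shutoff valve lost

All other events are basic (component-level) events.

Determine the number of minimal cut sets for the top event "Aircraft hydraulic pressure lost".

3

PTU path unavailable [AND]: one cut set from each child combined → 1 × 1 × 1 = 1 cut set(s).
Left circuit inoperative [AND]: one cut set from each child combined → 1 × 1 × 1 × 1 = 1 cut set(s).
System A unavailable [OR]: union of children's cut sets → 3 cut set(s).
Aircraft hydraulic pressure lost [AND]: one cut set from each child combined → 1 × 3 × 1 × 1 = 3 cut set(s).
Minimal cut sets: {C PTU fails, C electric pump lost, Forward accumulator trips, Inboard pressure line malfunctions, Primary case drain is inoperative, Redundant electric pump 2 lost, Return filter failed, Shutoff valve lost, Upper selector valve malfunctions}; {C electric pump lost, Forward accumulator trips, Inboard pressure line malfunctions, Primary case drain is inoperative, Redundant electric pump 2 lost, Return filter failed, Shutoff valve lost, South reservoir stuck, Upper selector valve malfunctions}; {Aft engine-driven pump is inoperative, C electric pump lost, Forward accumulator trips, Inboard pressure line malfunctions, Primary case drain is inoperative, Redundant electric pump 2 lost, Return filter failed, Shutoff valve lost, Upper selector valve malfunctions}.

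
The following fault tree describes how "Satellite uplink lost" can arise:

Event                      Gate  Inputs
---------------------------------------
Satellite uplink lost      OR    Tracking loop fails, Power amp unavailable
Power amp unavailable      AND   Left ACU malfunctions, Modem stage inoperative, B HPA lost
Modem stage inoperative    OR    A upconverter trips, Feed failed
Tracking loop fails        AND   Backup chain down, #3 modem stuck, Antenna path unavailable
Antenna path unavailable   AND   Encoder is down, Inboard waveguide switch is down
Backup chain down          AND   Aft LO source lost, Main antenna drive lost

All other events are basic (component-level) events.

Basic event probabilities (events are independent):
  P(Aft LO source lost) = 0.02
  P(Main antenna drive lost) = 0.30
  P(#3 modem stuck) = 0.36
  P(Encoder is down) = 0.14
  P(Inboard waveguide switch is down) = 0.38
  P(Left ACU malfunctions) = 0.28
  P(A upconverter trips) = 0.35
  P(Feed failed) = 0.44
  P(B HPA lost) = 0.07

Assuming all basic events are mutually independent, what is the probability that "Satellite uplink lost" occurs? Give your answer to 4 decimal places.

0.0126

P(Backup chain down) [AND] = 0.02 × 0.30 = 0.006000
P(Antenna path unavailable) [AND] = 0.14 × 0.38 = 0.053200
P(Tracking loop fails) [AND] = 0.006000 × 0.36 × 0.053200 = 0.000115
P(Modem stage inoperative) [OR] = 1 − (1−0.35) × (1−0.44) = 0.636000
P(Power amp unavailable) [AND] = 0.28 × 0.636000 × 0.07 = 0.012466
P(Satellite uplink lost) [OR] = 1 − (1−0.000115) × (1−0.012466) = 0.012580
Rounded to 4 decimal places: P(Satellite uplink lost) ≈ 0.0126.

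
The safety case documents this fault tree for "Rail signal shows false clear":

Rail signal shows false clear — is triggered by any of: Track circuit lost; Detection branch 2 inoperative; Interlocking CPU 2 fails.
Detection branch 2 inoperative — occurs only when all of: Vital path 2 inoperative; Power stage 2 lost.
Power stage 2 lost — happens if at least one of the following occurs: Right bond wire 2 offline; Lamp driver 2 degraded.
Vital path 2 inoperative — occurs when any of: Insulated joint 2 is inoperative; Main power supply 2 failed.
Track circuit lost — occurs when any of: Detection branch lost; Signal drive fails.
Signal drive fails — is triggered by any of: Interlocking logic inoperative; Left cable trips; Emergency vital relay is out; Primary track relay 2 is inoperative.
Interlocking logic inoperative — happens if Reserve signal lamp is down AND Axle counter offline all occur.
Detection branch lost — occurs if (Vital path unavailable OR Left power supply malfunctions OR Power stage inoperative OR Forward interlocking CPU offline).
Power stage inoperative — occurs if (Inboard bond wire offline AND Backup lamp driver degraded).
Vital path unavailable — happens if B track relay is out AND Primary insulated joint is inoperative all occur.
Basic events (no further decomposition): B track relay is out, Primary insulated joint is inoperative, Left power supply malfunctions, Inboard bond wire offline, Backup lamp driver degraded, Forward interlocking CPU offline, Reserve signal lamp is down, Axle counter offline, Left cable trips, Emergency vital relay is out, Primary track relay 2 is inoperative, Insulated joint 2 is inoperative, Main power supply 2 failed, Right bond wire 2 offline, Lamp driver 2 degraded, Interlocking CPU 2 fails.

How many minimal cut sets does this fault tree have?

13

Vital path unavailable [AND]: one cut set from each child combined → 1 × 1 = 1 cut set(s).
Power stage inoperative [AND]: one cut set from each child combined → 1 × 1 = 1 cut set(s).
Detection branch lost [OR]: union of children's cut sets → 4 cut set(s).
Interlocking logic inoperative [AND]: one cut set from each child combined → 1 × 1 = 1 cut set(s).
Signal drive fails [OR]: union of children's cut sets → 4 cut set(s).
Track circuit lost [OR]: union of children's cut sets → 8 cut set(s).
Vital path 2 inoperative [OR]: union of children's cut sets → 2 cut set(s).
Power stage 2 lost [OR]: union of children's cut sets → 2 cut set(s).
Detection branch 2 inoperative [AND]: one cut set from each child combined → 2 × 2 = 4 cut set(s).
Rail signal shows false clear [OR]: union of children's cut sets → 13 cut set(s).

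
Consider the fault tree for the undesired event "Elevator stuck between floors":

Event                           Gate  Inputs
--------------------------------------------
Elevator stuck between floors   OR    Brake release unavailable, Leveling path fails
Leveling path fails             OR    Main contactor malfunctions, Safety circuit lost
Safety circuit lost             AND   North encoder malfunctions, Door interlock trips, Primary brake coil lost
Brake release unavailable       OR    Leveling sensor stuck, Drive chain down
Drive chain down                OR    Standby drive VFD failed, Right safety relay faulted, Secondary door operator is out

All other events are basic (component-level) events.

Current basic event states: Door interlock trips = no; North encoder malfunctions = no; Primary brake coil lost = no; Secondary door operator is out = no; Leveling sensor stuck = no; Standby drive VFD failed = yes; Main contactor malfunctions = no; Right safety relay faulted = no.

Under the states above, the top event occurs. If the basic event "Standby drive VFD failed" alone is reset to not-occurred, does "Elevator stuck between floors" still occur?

Counterfactual: set "Standby drive VFD failed" to not occurred.
Drive chain down [OR]: Standby drive VFD failed=not, Right safety relay faulted=not, Secondary door operator is out=not → no input occurs → does not occur.
Brake release unavailable [OR]: Leveling sensor stuck=not, Drive chain down=not → no input occurs → does not occur.
Safety circuit lost [AND]: North encoder malfunctions=not, Door interlock trips=not, Primary brake coil lost=not → not all inputs occur → does not occur.
Leveling path fails [OR]: Main contactor malfunctions=not, Safety circuit lost=not → no input occurs → does not occur.
Elevator stuck between floors [OR]: Brake release unavailable=not, Leveling path fails=not → no input occurs → does not occur.

No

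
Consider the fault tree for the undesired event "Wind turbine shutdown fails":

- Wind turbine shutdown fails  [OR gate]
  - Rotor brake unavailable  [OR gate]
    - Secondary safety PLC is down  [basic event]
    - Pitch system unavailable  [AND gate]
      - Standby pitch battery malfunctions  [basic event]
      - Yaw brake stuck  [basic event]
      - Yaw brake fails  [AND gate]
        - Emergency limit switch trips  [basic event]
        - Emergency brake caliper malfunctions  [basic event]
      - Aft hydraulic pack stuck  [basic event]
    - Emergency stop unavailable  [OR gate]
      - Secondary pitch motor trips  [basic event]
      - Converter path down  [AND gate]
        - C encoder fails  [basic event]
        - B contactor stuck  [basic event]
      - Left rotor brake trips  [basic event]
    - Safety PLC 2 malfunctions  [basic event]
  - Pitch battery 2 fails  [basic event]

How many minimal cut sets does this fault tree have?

7

Yaw brake fails [AND]: one cut set from each child combined → 1 × 1 = 1 cut set(s).
Pitch system unavailable [AND]: one cut set from each child combined → 1 × 1 × 1 × 1 = 1 cut set(s).
Converter path down [AND]: one cut set from each child combined → 1 × 1 = 1 cut set(s).
Emergency stop unavailable [OR]: union of children's cut sets → 3 cut set(s).
Rotor brake unavailable [OR]: union of children's cut sets → 6 cut set(s).
Wind turbine shutdown fails [OR]: union of children's cut sets → 7 cut set(s).
Minimal cut sets: {Secondary safety PLC is down}; {Aft hydraulic pack stuck, Emergency brake caliper malfunctions, Emergency limit switch trips, Standby pitch battery malfunctions, Yaw brake stuck}; {Secondary pitch motor trips}; {B contactor stuck, C encoder fails}; {Left rotor brake trips}; {Safety PLC 2 malfunctions}; {Pitch battery 2 fails}.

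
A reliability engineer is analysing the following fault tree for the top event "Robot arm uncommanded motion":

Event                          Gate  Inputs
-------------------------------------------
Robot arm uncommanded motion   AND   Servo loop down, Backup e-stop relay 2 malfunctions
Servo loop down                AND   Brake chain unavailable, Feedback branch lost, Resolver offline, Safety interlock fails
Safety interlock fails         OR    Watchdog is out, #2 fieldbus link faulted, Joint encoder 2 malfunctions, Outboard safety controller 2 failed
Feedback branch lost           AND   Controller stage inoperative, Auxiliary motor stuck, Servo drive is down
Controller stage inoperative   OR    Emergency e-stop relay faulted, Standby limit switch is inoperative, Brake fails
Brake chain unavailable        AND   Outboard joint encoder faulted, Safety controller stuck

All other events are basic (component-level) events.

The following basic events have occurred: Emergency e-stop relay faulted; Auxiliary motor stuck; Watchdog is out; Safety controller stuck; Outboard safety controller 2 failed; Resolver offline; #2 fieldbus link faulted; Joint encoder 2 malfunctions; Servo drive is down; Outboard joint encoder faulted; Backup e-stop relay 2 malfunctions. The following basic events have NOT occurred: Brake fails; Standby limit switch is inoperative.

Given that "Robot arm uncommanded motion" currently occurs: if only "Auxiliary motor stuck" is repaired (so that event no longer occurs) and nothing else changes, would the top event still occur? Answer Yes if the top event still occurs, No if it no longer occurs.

No

Counterfactual: set "Auxiliary motor stuck" to not occurred.
Brake chain unavailable [AND]: Outboard joint encoder faulted=occurs, Safety controller stuck=occurs → all inputs occur → occurs.
Controller stage inoperative [OR]: Emergency e-stop relay faulted=occurs, Standby limit switch is inoperative=not, Brake fails=not → at least one input occurs → occurs.
Feedback branch lost [AND]: Controller stage inoperative=occurs, Auxiliary motor stuck=not, Servo drive is down=occurs → not all inputs occur → does not occur.
Safety interlock fails [OR]: Watchdog is out=occurs, #2 fieldbus link faulted=occurs, Joint encoder 2 malfunctions=occurs, Outboard safety controller 2 failed=occurs → at least one input occurs → occurs.
Servo loop down [AND]: Brake chain unavailable=occurs, Feedback branch lost=not, Resolver offline=occurs, Safety interlock fails=occurs → not all inputs occur → does not occur.
Robot arm uncommanded motion [AND]: Servo loop down=not, Backup e-stop relay 2 malfunctions=occurs → not all inputs occur → does not occur.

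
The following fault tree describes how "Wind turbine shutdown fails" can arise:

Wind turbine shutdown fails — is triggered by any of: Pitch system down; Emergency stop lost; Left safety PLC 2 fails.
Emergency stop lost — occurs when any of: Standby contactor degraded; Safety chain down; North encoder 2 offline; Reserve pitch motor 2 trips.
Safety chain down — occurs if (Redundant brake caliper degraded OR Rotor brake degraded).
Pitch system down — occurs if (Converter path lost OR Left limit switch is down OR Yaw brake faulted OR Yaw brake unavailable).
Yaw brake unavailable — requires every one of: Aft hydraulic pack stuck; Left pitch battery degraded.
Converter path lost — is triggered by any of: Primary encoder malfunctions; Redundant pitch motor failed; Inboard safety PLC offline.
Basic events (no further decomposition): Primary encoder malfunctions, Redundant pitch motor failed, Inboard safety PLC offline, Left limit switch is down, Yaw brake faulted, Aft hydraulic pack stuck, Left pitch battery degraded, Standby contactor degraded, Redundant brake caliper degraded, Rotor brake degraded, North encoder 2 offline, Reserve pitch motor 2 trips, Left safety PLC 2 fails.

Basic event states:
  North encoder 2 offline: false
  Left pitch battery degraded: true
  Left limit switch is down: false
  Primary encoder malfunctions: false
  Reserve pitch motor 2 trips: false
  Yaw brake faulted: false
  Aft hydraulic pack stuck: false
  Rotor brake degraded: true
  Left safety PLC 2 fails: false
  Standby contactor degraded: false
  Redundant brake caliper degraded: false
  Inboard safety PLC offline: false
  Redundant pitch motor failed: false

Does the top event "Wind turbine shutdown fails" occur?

Yes

Converter path lost [OR]: Primary encoder malfunctions=not, Redundant pitch motor failed=not, Inboard safety PLC offline=not → no input occurs → does not occur.
Yaw brake unavailable [AND]: Aft hydraulic pack stuck=not, Left pitch battery degraded=occurs → not all inputs occur → does not occur.
Pitch system down [OR]: Converter path lost=not, Left limit switch is down=not, Yaw brake faulted=not, Yaw brake unavailable=not → no input occurs → does not occur.
Safety chain down [OR]: Redundant brake caliper degraded=not, Rotor brake degraded=occurs → at least one input occurs → occurs.
Emergency stop lost [OR]: Standby contactor degraded=not, Safety chain down=occurs, North encoder 2 offline=not, Reserve pitch motor 2 trips=not → at least one input occurs → occurs.
Wind turbine shutdown fails [OR]: Pitch system down=not, Emergency stop lost=occurs, Left safety PLC 2 fails=not → at least one input occurs → occurs.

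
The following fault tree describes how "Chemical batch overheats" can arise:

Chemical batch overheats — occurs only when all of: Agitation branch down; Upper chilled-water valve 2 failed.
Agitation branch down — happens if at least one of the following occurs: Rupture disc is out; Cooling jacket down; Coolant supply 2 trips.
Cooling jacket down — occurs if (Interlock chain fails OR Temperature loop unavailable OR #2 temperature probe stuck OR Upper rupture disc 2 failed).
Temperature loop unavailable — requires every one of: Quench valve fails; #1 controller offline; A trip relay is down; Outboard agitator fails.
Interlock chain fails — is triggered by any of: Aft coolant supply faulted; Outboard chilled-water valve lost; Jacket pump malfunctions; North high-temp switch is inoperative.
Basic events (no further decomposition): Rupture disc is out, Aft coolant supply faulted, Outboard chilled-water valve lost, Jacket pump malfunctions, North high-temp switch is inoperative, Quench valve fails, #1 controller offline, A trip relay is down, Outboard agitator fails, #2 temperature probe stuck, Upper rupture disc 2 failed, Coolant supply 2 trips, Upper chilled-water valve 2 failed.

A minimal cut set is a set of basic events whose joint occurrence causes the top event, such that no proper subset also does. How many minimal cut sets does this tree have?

9

Interlock chain fails [OR]: union of children's cut sets → 4 cut set(s).
Temperature loop unavailable [AND]: one cut set from each child combined → 1 × 1 × 1 × 1 = 1 cut set(s).
Cooling jacket down [OR]: union of children's cut sets → 7 cut set(s).
Agitation branch down [OR]: union of children's cut sets → 9 cut set(s).
Chemical batch overheats [AND]: one cut set from each child combined → 9 × 1 = 9 cut set(s).
Minimal cut sets: {Rupture disc is out, Upper chilled-water valve 2 failed}; {Aft coolant supply faulted, Upper chilled-water valve 2 failed}; {Outboard chilled-water valve lost, Upper chilled-water valve 2 failed}; {Jacket pump malfunctions, Upper chilled-water valve 2 failed}; {North high-temp switch is inoperative, Upper chilled-water valve 2 failed}; {#1 controller offline, A trip relay is down, Outboard agitator fails, Quench valve fails, Upper chilled-water valve 2 failed}; {#2 temperature probe stuck, Upper chilled-water valve 2 failed}; {Upper chilled-water valve 2 failed, Upper rupture disc 2 failed}; {Coolant supply 2 trips, Upper chilled-water valve 2 failed}.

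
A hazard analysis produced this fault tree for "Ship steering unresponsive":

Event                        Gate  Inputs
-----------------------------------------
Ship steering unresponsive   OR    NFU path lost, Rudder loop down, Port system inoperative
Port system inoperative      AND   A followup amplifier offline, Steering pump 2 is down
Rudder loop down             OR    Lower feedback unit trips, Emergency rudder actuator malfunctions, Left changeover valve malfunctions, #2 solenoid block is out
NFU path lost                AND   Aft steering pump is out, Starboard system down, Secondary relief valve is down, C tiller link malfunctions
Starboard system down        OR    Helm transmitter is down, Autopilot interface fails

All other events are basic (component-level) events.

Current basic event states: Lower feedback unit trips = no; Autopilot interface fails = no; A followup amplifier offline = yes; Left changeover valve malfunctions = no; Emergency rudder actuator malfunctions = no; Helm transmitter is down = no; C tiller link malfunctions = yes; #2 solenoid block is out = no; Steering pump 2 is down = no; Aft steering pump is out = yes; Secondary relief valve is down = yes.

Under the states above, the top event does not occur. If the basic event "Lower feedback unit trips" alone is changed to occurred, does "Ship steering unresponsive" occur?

Yes

Counterfactual: set "Lower feedback unit trips" to occurred.
Starboard system down [OR]: Helm transmitter is down=not, Autopilot interface fails=not → no input occurs → does not occur.
NFU path lost [AND]: Aft steering pump is out=occurs, Starboard system down=not, Secondary relief valve is down=occurs, C tiller link malfunctions=occurs → not all inputs occur → does not occur.
Rudder loop down [OR]: Lower feedback unit trips=occurs, Emergency rudder actuator malfunctions=not, Left changeover valve malfunctions=not, #2 solenoid block is out=not → at least one input occurs → occurs.
Port system inoperative [AND]: A followup amplifier offline=occurs, Steering pump 2 is down=not → not all inputs occur → does not occur.
Ship steering unresponsive [OR]: NFU path lost=not, Rudder loop down=occurs, Port system inoperative=not → at least one input occurs → occurs.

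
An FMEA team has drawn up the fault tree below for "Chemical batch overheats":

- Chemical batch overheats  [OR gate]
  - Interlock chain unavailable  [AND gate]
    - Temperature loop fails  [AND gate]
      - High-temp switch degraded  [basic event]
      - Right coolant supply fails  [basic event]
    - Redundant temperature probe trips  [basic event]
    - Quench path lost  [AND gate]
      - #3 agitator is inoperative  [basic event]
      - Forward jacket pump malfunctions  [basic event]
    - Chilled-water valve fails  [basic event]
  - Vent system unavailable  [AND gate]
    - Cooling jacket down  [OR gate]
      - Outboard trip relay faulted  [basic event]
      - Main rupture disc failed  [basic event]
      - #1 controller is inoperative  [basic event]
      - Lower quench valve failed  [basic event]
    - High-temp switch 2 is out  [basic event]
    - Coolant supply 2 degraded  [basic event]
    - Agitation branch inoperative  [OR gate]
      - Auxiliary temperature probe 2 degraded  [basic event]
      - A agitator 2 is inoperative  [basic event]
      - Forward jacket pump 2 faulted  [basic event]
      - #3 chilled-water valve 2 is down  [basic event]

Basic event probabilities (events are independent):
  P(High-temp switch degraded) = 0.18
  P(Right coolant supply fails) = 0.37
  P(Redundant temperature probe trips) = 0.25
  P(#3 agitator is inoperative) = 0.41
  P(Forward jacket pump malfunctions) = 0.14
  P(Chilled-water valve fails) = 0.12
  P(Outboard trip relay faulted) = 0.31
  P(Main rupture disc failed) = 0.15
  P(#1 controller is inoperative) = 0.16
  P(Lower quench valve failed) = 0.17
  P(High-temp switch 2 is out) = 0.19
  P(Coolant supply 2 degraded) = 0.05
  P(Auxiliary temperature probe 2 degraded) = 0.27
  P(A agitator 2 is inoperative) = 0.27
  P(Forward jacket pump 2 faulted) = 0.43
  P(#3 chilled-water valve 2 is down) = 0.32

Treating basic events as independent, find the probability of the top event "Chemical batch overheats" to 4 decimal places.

P(Temperature loop fails) [AND] = 0.18 × 0.37 = 0.066600
P(Quench path lost) [AND] = 0.41 × 0.14 = 0.057400
P(Interlock chain unavailable) [AND] = 0.066600 × 0.25 × 0.057400 × 0.12 = 0.000115
P(Cooling jacket down) [OR] = 1 − (1−0.31) × (1−0.15) × (1−0.16) × (1−0.17) = 0.591092
P(Agitation branch inoperative) [OR] = 1 − (1−0.27) × (1−0.27) × (1−0.43) × (1−0.32) = 0.793448
P(Vent system unavailable) [AND] = 0.591092 × 0.19 × 0.05 × 0.793448 = 0.004456
P(Chemical batch overheats) [OR] = 1 − (1−0.000115) × (1−0.004456) = 0.004570
Rounded to 4 decimal places: P(Chemical batch overheats) ≈ 0.0046.

0.0046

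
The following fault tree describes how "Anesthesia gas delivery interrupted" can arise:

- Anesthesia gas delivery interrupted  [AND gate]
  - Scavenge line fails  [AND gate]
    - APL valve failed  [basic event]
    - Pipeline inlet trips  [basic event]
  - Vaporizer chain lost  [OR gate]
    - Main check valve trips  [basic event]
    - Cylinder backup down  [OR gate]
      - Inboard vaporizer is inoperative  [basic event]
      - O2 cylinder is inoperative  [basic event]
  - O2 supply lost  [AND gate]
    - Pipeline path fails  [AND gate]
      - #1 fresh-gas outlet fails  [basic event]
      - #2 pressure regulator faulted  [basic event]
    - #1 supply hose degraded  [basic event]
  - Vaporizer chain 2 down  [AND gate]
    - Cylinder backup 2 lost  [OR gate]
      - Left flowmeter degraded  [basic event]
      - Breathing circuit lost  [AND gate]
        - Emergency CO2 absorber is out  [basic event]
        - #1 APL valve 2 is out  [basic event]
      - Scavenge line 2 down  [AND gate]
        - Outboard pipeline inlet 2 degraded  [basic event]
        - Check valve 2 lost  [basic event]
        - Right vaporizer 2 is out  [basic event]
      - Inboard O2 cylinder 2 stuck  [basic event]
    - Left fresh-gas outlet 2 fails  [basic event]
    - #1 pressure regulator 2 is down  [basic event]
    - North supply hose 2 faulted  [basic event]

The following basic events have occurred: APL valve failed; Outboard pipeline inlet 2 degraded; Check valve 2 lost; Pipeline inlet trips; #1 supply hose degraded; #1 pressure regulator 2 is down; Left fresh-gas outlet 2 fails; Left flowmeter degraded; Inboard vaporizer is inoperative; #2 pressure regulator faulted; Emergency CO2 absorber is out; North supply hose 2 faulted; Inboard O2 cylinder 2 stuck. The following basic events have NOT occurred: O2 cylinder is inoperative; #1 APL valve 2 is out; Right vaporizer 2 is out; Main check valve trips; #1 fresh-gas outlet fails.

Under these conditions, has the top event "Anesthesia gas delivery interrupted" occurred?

No

Scavenge line fails [AND]: APL valve failed=occurs, Pipeline inlet trips=occurs → all inputs occur → occurs.
Cylinder backup down [OR]: Inboard vaporizer is inoperative=occurs, O2 cylinder is inoperative=not → at least one input occurs → occurs.
Vaporizer chain lost [OR]: Main check valve trips=not, Cylinder backup down=occurs → at least one input occurs → occurs.
Pipeline path fails [AND]: #1 fresh-gas outlet fails=not, #2 pressure regulator faulted=occurs → not all inputs occur → does not occur.
O2 supply lost [AND]: Pipeline path fails=not, #1 supply hose degraded=occurs → not all inputs occur → does not occur.
Breathing circuit lost [AND]: Emergency CO2 absorber is out=occurs, #1 APL valve 2 is out=not → not all inputs occur → does not occur.
Scavenge line 2 down [AND]: Outboard pipeline inlet 2 degraded=occurs, Check valve 2 lost=occurs, Right vaporizer 2 is out=not → not all inputs occur → does not occur.
Cylinder backup 2 lost [OR]: Left flowmeter degraded=occurs, Breathing circuit lost=not, Scavenge line 2 down=not, Inboard O2 cylinder 2 stuck=occurs → at least one input occurs → occurs.
Vaporizer chain 2 down [AND]: Cylinder backup 2 lost=occurs, Left fresh-gas outlet 2 fails=occurs, #1 pressure regulator 2 is down=occurs, North supply hose 2 faulted=occurs → all inputs occur → occurs.
Anesthesia gas delivery interrupted [AND]: Scavenge line fails=occurs, Vaporizer chain lost=occurs, O2 supply lost=not, Vaporizer chain 2 down=occurs → not all inputs occur → does not occur.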